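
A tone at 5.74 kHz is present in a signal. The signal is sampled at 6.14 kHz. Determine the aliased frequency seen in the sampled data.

5.74 kHz > fs/2 = 3.07 kHz, folds to fs − 5.74 kHz = 0.4 kHz.

0.4 kHz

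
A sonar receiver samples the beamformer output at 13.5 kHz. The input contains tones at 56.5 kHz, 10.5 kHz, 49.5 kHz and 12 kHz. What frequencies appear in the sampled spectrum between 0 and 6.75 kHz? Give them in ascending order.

1.5 kHz, 2.5 kHz, 3 kHz, 4.5 kHz

fs/2 = 6.75 kHz.
56.5 kHz mod fs = 2.5 kHz.
2.5 kHz ≤ fs/2 = 6.75 kHz, appears at 2.5 kHz.
10.5 kHz > fs/2 = 6.75 kHz, folds to fs − 10.5 kHz = 3 kHz.
49.5 kHz mod fs = 9 kHz.
9 kHz > fs/2 = 6.75 kHz, folds to fs − 9 kHz = 4.5 kHz.
12 kHz > fs/2 = 6.75 kHz, folds to fs − 12 kHz = 1.5 kHz.
Distinct values: {1.5 kHz, 2.5 kHz, 3 kHz, 4.5 kHz}.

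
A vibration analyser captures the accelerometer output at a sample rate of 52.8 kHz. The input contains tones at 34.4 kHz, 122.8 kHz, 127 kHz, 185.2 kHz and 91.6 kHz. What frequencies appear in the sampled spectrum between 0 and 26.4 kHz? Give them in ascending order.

14 kHz, 17.2 kHz, 18.4 kHz, 21.4 kHz, 26 kHz

fs/2 = 26.4 kHz.
34.4 kHz > fs/2 = 26.4 kHz, folds to fs − 34.4 kHz = 18.4 kHz.
122.8 kHz mod fs = 17.2 kHz.
17.2 kHz ≤ fs/2 = 26.4 kHz, appears at 17.2 kHz.
127 kHz mod fs = 21.4 kHz.
21.4 kHz ≤ fs/2 = 26.4 kHz, appears at 21.4 kHz.
185.2 kHz mod fs = 26.8 kHz.
26.8 kHz > fs/2 = 26.4 kHz, folds to fs − 26.8 kHz = 26 kHz.
91.6 kHz mod fs = 38.8 kHz.
38.8 kHz > fs/2 = 26.4 kHz, folds to fs − 38.8 kHz = 14 kHz.
Distinct values: {14 kHz, 17.2 kHz, 18.4 kHz, 21.4 kHz, 26 kHz}.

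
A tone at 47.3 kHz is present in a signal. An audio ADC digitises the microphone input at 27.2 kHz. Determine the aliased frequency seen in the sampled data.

7.1 kHz

47.3 kHz mod fs = 20.1 kHz.
20.1 kHz > fs/2 = 13.6 kHz, folds to fs − 20.1 kHz = 7.1 kHz.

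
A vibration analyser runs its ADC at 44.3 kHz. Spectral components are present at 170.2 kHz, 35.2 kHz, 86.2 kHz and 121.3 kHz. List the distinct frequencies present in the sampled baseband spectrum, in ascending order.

fs/2 = 22.15 kHz.
170.2 kHz mod fs = 37.3 kHz.
37.3 kHz > fs/2 = 22.15 kHz, folds to fs − 37.3 kHz = 7 kHz.
35.2 kHz > fs/2 = 22.15 kHz, folds to fs − 35.2 kHz = 9.1 kHz.
86.2 kHz mod fs = 41.9 kHz.
41.9 kHz > fs/2 = 22.15 kHz, folds to fs − 41.9 kHz = 2.4 kHz.
121.3 kHz mod fs = 32.7 kHz.
32.7 kHz > fs/2 = 22.15 kHz, folds to fs − 32.7 kHz = 11.6 kHz.
Distinct values: {2.4 kHz, 7 kHz, 9.1 kHz, 11.6 kHz}.

2.4 kHz, 7 kHz, 9.1 kHz, 11.6 kHz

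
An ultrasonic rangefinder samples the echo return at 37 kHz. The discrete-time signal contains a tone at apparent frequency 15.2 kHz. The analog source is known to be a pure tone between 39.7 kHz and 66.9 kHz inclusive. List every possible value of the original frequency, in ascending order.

Frequencies that alias to 15.2 kHz are k·fs ± 15.2 kHz for integer k ≥ 0.
k=0: 15.2 kHz.
k=1: 21.8 kHz, 52.2 kHz.
k=2: 58.8 kHz, 89.2 kHz.
k=3: 95.8 kHz, 126.2 kHz.
Within [39.7 kHz, 66.9 kHz]: 52.2 kHz, 58.8 kHz.

52.2 kHz, 58.8 kHz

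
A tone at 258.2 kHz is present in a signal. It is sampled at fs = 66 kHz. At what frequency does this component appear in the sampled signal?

5.8 kHz

258.2 kHz mod fs = 60.2 kHz.
60.2 kHz > fs/2 = 33 kHz, folds to fs − 60.2 kHz = 5.8 kHz.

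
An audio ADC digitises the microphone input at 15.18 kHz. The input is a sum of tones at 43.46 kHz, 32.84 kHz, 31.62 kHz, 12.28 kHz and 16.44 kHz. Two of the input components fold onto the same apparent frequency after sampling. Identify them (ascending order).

16.44 kHz, 31.62 kHz

fs/2 = 7.59 kHz.
43.46 kHz mod fs = 13.1 kHz.
13.1 kHz > fs/2 = 7.59 kHz, folds to fs − 13.1 kHz = 2.08 kHz.
32.84 kHz mod fs = 2.48 kHz.
2.48 kHz ≤ fs/2 = 7.59 kHz, appears at 2.48 kHz.
31.62 kHz mod fs = 1.26 kHz.
1.26 kHz ≤ fs/2 = 7.59 kHz, appears at 1.26 kHz.
12.28 kHz > fs/2 = 7.59 kHz, folds to fs − 12.28 kHz = 2.9 kHz.
16.44 kHz mod fs = 1.26 kHz.
1.26 kHz ≤ fs/2 = 7.59 kHz, appears at 1.26 kHz.
16.44 kHz and 31.62 kHz both map to 1.26 kHz.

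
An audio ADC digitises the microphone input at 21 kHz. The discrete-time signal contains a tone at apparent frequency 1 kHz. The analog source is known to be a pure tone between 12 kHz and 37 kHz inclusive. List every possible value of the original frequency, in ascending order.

20 kHz, 22 kHz

Frequencies that alias to 1 kHz are k·fs ± 1 kHz for integer k ≥ 0.
k=0: 1 kHz.
k=1: 20 kHz, 22 kHz.
k=2: 41 kHz, 43 kHz.
Within [12 kHz, 37 kHz]: 20 kHz, 22 kHz.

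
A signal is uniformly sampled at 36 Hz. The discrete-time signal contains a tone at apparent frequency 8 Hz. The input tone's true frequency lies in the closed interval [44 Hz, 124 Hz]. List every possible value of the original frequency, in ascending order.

Frequencies that alias to 8 Hz are k·fs ± 8 Hz for integer k ≥ 0.
k=0: 8 Hz.
k=1: 28 Hz, 44 Hz.
k=2: 64 Hz, 80 Hz.
k=3: 100 Hz, 116 Hz.
k=4: 136 Hz, 152 Hz.
Within [44 Hz, 124 Hz]: 44 Hz, 64 Hz, 80 Hz, 100 Hz, 116 Hz.

44 Hz, 64 Hz, 80 Hz, 100 Hz, 116 Hz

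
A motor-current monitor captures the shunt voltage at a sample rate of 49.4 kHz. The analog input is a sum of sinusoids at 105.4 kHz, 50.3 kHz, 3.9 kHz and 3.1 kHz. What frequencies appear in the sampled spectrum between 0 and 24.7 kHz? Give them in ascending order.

fs/2 = 24.7 kHz.
105.4 kHz mod fs = 6.6 kHz.
6.6 kHz ≤ fs/2 = 24.7 kHz, appears at 6.6 kHz.
50.3 kHz mod fs = 0.9 kHz.
0.9 kHz ≤ fs/2 = 24.7 kHz, appears at 0.9 kHz.
3.9 kHz ≤ fs/2 = 24.7 kHz, passes unchanged.
3.1 kHz ≤ fs/2 = 24.7 kHz, passes unchanged.
Distinct values: {0.9 kHz, 3.1 kHz, 3.9 kHz, 6.6 kHz}.

0.9 kHz, 3.1 kHz, 3.9 kHz, 6.6 kHz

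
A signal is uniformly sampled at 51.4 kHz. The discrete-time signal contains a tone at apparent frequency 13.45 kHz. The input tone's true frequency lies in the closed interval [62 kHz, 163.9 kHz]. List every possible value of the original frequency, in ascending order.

Frequencies that alias to 13.45 kHz are k·fs ± 13.45 kHz for integer k ≥ 0.
k=0: 13.45 kHz.
k=1: 37.95 kHz, 64.85 kHz.
k=2: 89.35 kHz, 116.25 kHz.
k=3: 140.75 kHz, 167.65 kHz.
k=4: 192.15 kHz, 219.05 kHz.
Within [62 kHz, 163.9 kHz]: 64.85 kHz, 89.35 kHz, 116.25 kHz, 140.75 kHz.

64.85 kHz, 89.35 kHz, 116.25 kHz, 140.75 kHz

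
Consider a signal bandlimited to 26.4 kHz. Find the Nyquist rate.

Nyquist rate = 2 × 26.4 kHz = 52.8 kHz.

52.8 kHz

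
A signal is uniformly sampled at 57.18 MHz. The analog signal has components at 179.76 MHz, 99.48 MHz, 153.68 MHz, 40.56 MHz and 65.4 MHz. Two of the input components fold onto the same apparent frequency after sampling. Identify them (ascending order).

65.4 MHz, 179.76 MHz

fs/2 = 28.59 MHz.
179.76 MHz mod fs = 8.22 MHz.
8.22 MHz ≤ fs/2 = 28.59 MHz, appears at 8.22 MHz.
99.48 MHz mod fs = 42.3 MHz.
42.3 MHz > fs/2 = 28.59 MHz, folds to fs − 42.3 MHz = 14.88 MHz.
153.68 MHz mod fs = 39.32 MHz.
39.32 MHz > fs/2 = 28.59 MHz, folds to fs − 39.32 MHz = 17.86 MHz.
40.56 MHz > fs/2 = 28.59 MHz, folds to fs − 40.56 MHz = 16.62 MHz.
65.4 MHz mod fs = 8.22 MHz.
8.22 MHz ≤ fs/2 = 28.59 MHz, appears at 8.22 MHz.
65.4 MHz and 179.76 MHz both map to 8.22 MHz.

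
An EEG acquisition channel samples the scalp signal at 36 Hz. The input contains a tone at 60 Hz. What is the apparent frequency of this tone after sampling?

12 Hz

60 Hz mod fs = 24 Hz.
24 Hz > fs/2 = 18 Hz, folds to fs − 24 Hz = 12 Hz.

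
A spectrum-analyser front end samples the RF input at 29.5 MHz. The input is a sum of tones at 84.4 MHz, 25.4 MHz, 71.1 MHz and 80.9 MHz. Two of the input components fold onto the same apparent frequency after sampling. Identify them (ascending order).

25.4 MHz, 84.4 MHz

fs/2 = 14.75 MHz.
84.4 MHz mod fs = 25.4 MHz.
25.4 MHz > fs/2 = 14.75 MHz, folds to fs − 25.4 MHz = 4.1 MHz.
25.4 MHz > fs/2 = 14.75 MHz, folds to fs − 25.4 MHz = 4.1 MHz.
71.1 MHz mod fs = 12.1 MHz.
12.1 MHz ≤ fs/2 = 14.75 MHz, appears at 12.1 MHz.
80.9 MHz mod fs = 21.9 MHz.
21.9 MHz > fs/2 = 14.75 MHz, folds to fs − 21.9 MHz = 7.6 MHz.
25.4 MHz and 84.4 MHz both map to 4.1 MHz.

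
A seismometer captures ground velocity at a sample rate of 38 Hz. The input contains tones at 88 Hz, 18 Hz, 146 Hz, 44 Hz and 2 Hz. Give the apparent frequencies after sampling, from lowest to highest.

2 Hz, 6 Hz, 12 Hz, 18 Hz

fs/2 = 19 Hz.
88 Hz mod fs = 12 Hz.
12 Hz ≤ fs/2 = 19 Hz, appears at 12 Hz.
18 Hz ≤ fs/2 = 19 Hz, passes unchanged.
146 Hz mod fs = 32 Hz.
32 Hz > fs/2 = 19 Hz, folds to fs − 32 Hz = 6 Hz.
44 Hz mod fs = 6 Hz.
6 Hz ≤ fs/2 = 19 Hz, appears at 6 Hz.
2 Hz ≤ fs/2 = 19 Hz, passes unchanged.
Distinct values: {2 Hz, 6 Hz, 12 Hz, 18 Hz}.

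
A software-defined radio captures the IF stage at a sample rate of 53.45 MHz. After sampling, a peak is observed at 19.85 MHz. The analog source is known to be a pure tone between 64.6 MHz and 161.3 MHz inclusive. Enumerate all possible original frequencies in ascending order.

73.3 MHz, 87.05 MHz, 126.75 MHz, 140.5 MHz

Frequencies that alias to 19.85 MHz are k·fs ± 19.85 MHz for integer k ≥ 0.
k=0: 19.85 MHz.
k=1: 33.6 MHz, 73.3 MHz.
k=2: 87.05 MHz, 126.75 MHz.
k=3: 140.5 MHz, 180.2 MHz.
k=4: 193.95 MHz, 233.65 MHz.
Within [64.6 MHz, 161.3 MHz]: 73.3 MHz, 87.05 MHz, 126.75 MHz, 140.5 MHz.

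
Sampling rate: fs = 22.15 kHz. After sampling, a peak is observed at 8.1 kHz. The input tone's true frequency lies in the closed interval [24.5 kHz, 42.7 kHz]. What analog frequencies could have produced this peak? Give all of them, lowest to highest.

30.25 kHz, 36.2 kHz

Frequencies that alias to 8.1 kHz are k·fs ± 8.1 kHz for integer k ≥ 0.
k=0: 8.1 kHz.
k=1: 14.05 kHz, 30.25 kHz.
k=2: 36.2 kHz, 52.4 kHz.
k=3: 58.35 kHz, 74.55 kHz.
Within [24.5 kHz, 42.7 kHz]: 30.25 kHz, 36.2 kHz.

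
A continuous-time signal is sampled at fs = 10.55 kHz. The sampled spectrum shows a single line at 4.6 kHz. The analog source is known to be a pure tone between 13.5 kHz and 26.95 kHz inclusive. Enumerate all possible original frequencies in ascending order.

15.15 kHz, 16.5 kHz, 25.7 kHz

Frequencies that alias to 4.6 kHz are k·fs ± 4.6 kHz for integer k ≥ 0.
k=0: 4.6 kHz.
k=1: 5.95 kHz, 15.15 kHz.
k=2: 16.5 kHz, 25.7 kHz.
k=3: 27.05 kHz, 36.25 kHz.
Within [13.5 kHz, 26.95 kHz]: 15.15 kHz, 16.5 kHz, 25.7 kHz.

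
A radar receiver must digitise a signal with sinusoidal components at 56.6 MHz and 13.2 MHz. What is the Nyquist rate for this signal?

Highest-frequency component: 56.6 MHz.
Nyquist rate = 2 × 56.6 MHz = 113.2 MHz.

113.2 MHz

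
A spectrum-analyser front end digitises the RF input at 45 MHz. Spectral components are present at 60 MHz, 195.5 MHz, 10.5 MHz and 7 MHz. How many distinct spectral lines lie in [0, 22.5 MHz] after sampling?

4

fs/2 = 22.5 MHz.
60 MHz mod fs = 15 MHz.
15 MHz ≤ fs/2 = 22.5 MHz, appears at 15 MHz.
195.5 MHz mod fs = 15.5 MHz.
15.5 MHz ≤ fs/2 = 22.5 MHz, appears at 15.5 MHz.
10.5 MHz ≤ fs/2 = 22.5 MHz, passes unchanged.
7 MHz ≤ fs/2 = 22.5 MHz, passes unchanged.
Distinct values: {7 MHz, 10.5 MHz, 15 MHz, 15.5 MHz} → 4.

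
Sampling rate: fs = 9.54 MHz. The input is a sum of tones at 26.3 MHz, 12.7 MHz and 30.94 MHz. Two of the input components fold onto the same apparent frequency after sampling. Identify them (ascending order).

26.3 MHz, 30.94 MHz

fs/2 = 4.77 MHz.
26.3 MHz mod fs = 7.22 MHz.
7.22 MHz > fs/2 = 4.77 MHz, folds to fs − 7.22 MHz = 2.32 MHz.
12.7 MHz mod fs = 3.16 MHz.
3.16 MHz ≤ fs/2 = 4.77 MHz, appears at 3.16 MHz.
30.94 MHz mod fs = 2.32 MHz.
2.32 MHz ≤ fs/2 = 4.77 MHz, appears at 2.32 MHz.
26.3 MHz and 30.94 MHz both map to 2.32 MHz.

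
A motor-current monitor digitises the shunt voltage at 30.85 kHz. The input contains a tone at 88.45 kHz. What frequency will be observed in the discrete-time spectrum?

88.45 kHz mod fs = 26.75 kHz.
26.75 kHz > fs/2 = 15.425 kHz, folds to fs − 26.75 kHz = 4.1 kHz.

4.1 kHz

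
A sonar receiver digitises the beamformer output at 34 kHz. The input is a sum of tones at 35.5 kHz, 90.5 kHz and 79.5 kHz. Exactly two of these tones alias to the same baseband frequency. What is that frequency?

fs/2 = 17 kHz.
35.5 kHz mod fs = 1.5 kHz.
1.5 kHz ≤ fs/2 = 17 kHz, appears at 1.5 kHz.
90.5 kHz mod fs = 22.5 kHz.
22.5 kHz > fs/2 = 17 kHz, folds to fs − 22.5 kHz = 11.5 kHz.
79.5 kHz mod fs = 11.5 kHz.
11.5 kHz ≤ fs/2 = 17 kHz, appears at 11.5 kHz.
79.5 kHz and 90.5 kHz both map to 11.5 kHz.

11.5 kHz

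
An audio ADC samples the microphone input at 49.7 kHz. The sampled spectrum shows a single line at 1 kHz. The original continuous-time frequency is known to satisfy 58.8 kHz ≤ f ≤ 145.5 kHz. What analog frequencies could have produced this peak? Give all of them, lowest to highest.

Frequencies that alias to 1 kHz are k·fs ± 1 kHz for integer k ≥ 0.
k=0: 1 kHz.
k=1: 48.7 kHz, 50.7 kHz.
k=2: 98.4 kHz, 100.4 kHz.
k=3: 148.1 kHz, 150.1 kHz.
Within [58.8 kHz, 145.5 kHz]: 98.4 kHz, 100.4 kHz.

98.4 kHz, 100.4 kHz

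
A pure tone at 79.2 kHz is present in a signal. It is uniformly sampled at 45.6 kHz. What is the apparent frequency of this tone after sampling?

79.2 kHz mod fs = 33.6 kHz.
33.6 kHz > fs/2 = 22.8 kHz, folds to fs − 33.6 kHz = 12 kHz.

12 kHz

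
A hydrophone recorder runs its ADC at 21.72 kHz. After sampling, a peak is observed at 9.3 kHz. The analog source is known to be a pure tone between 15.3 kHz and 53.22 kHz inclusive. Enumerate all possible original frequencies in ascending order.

31.02 kHz, 34.14 kHz, 52.74 kHz

Frequencies that alias to 9.3 kHz are k·fs ± 9.3 kHz for integer k ≥ 0.
k=0: 9.3 kHz.
k=1: 12.42 kHz, 31.02 kHz.
k=2: 34.14 kHz, 52.74 kHz.
k=3: 55.86 kHz, 74.46 kHz.
Within [15.3 kHz, 53.22 kHz]: 31.02 kHz, 34.14 kHz, 52.74 kHz.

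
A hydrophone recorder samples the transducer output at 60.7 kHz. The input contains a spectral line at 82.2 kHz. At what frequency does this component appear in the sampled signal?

21.5 kHz

82.2 kHz mod fs = 21.5 kHz.
21.5 kHz ≤ fs/2 = 30.35 kHz, appears at 21.5 kHz.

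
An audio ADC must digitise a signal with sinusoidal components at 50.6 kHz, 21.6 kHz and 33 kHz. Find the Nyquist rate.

Highest-frequency component: 50.6 kHz.
Nyquist rate = 2 × 50.6 kHz = 101.2 kHz.

101.2 kHz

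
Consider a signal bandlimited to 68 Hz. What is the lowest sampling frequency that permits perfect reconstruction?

136 Hz

Nyquist rate = 2 × 68 Hz = 136 Hz.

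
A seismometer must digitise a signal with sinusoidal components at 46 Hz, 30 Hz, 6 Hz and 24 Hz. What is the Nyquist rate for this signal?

Highest-frequency component: 46 Hz.
Nyquist rate = 2 × 46 Hz = 92 Hz.

92 Hz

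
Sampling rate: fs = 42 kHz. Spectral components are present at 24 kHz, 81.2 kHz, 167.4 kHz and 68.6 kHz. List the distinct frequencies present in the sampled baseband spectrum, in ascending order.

0.6 kHz, 2.8 kHz, 15.4 kHz, 18 kHz

fs/2 = 21 kHz.
24 kHz > fs/2 = 21 kHz, folds to fs − 24 kHz = 18 kHz.
81.2 kHz mod fs = 39.2 kHz.
39.2 kHz > fs/2 = 21 kHz, folds to fs − 39.2 kHz = 2.8 kHz.
167.4 kHz mod fs = 41.4 kHz.
41.4 kHz > fs/2 = 21 kHz, folds to fs − 41.4 kHz = 0.6 kHz.
68.6 kHz mod fs = 26.6 kHz.
26.6 kHz > fs/2 = 21 kHz, folds to fs − 26.6 kHz = 15.4 kHz.
Distinct values: {0.6 kHz, 2.8 kHz, 15.4 kHz, 18 kHz}.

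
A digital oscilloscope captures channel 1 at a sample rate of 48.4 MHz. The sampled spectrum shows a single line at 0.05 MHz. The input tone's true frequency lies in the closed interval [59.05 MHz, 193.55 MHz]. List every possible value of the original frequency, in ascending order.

Frequencies that alias to 0.05 MHz are k·fs ± 0.05 MHz for integer k ≥ 0.
k=0: 0.05 MHz.
k=1: 48.35 MHz, 48.45 MHz.
k=2: 96.75 MHz, 96.85 MHz.
k=3: 145.15 MHz, 145.25 MHz.
k=4: 193.55 MHz, 193.65 MHz.
k=5: 241.95 MHz, 242.05 MHz.
Within [59.05 MHz, 193.55 MHz]: 96.75 MHz, 96.85 MHz, 145.15 MHz, 145.25 MHz, 193.55 MHz.

96.75 MHz, 96.85 MHz, 145.15 MHz, 145.25 MHz, 193.55 MHz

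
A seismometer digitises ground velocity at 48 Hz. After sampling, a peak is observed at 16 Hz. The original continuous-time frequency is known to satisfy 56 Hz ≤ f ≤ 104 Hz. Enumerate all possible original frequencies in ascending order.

Frequencies that alias to 16 Hz are k·fs ± 16 Hz for integer k ≥ 0.
k=0: 16 Hz.
k=1: 32 Hz, 64 Hz.
k=2: 80 Hz, 112 Hz.
k=3: 128 Hz, 160 Hz.
Within [56 Hz, 104 Hz]: 64 Hz, 80 Hz.

64 Hz, 80 Hz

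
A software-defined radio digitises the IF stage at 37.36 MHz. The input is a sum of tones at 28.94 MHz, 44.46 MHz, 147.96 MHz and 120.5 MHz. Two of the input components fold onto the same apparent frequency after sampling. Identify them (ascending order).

fs/2 = 18.68 MHz.
28.94 MHz > fs/2 = 18.68 MHz, folds to fs − 28.94 MHz = 8.42 MHz.
44.46 MHz mod fs = 7.1 MHz.
7.1 MHz ≤ fs/2 = 18.68 MHz, appears at 7.1 MHz.
147.96 MHz mod fs = 35.88 MHz.
35.88 MHz > fs/2 = 18.68 MHz, folds to fs − 35.88 MHz = 1.48 MHz.
120.5 MHz mod fs = 8.42 MHz.
8.42 MHz ≤ fs/2 = 18.68 MHz, appears at 8.42 MHz.
28.94 MHz and 120.5 MHz both map to 8.42 MHz.

28.94 MHz, 120.5 MHz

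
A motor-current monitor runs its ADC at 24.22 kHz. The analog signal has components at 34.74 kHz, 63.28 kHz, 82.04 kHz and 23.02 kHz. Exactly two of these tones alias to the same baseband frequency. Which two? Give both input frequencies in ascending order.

63.28 kHz, 82.04 kHz

fs/2 = 12.11 kHz.
34.74 kHz mod fs = 10.52 kHz.
10.52 kHz ≤ fs/2 = 12.11 kHz, appears at 10.52 kHz.
63.28 kHz mod fs = 14.84 kHz.
14.84 kHz > fs/2 = 12.11 kHz, folds to fs − 14.84 kHz = 9.38 kHz.
82.04 kHz mod fs = 9.38 kHz.
9.38 kHz ≤ fs/2 = 12.11 kHz, appears at 9.38 kHz.
23.02 kHz > fs/2 = 12.11 kHz, folds to fs − 23.02 kHz = 1.2 kHz.
63.28 kHz and 82.04 kHz both map to 9.38 kHz.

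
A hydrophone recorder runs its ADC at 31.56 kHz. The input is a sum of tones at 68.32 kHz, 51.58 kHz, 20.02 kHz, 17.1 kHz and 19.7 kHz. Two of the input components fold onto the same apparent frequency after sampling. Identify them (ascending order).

20.02 kHz, 51.58 kHz

fs/2 = 15.78 kHz.
68.32 kHz mod fs = 5.2 kHz.
5.2 kHz ≤ fs/2 = 15.78 kHz, appears at 5.2 kHz.
51.58 kHz mod fs = 20.02 kHz.
20.02 kHz > fs/2 = 15.78 kHz, folds to fs − 20.02 kHz = 11.54 kHz.
20.02 kHz > fs/2 = 15.78 kHz, folds to fs − 20.02 kHz = 11.54 kHz.
17.1 kHz > fs/2 = 15.78 kHz, folds to fs − 17.1 kHz = 14.46 kHz.
19.7 kHz > fs/2 = 15.78 kHz, folds to fs − 19.7 kHz = 11.86 kHz.
20.02 kHz and 51.58 kHz both map to 11.54 kHz.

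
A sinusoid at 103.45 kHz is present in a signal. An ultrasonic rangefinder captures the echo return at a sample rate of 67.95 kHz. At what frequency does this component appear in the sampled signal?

103.45 kHz mod fs = 35.5 kHz.
35.5 kHz > fs/2 = 33.975 kHz, folds to fs − 35.5 kHz = 32.45 kHz.

32.45 kHz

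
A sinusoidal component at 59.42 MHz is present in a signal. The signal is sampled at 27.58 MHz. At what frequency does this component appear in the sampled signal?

4.26 MHz

59.42 MHz mod fs = 4.26 MHz.
4.26 MHz ≤ fs/2 = 13.79 MHz, appears at 4.26 MHz.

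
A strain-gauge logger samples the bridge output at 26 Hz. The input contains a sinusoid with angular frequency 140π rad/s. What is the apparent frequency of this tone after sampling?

8 Hz

ω = 140π rad/s → f = ω/(2π) = 70 Hz.
70 Hz mod fs = 18 Hz.
18 Hz > fs/2 = 13 Hz, folds to fs − 18 Hz = 8 Hz.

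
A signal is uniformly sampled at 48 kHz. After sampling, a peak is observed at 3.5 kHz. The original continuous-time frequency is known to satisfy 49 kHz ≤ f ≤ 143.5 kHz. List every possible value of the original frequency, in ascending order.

Frequencies that alias to 3.5 kHz are k·fs ± 3.5 kHz for integer k ≥ 0.
k=0: 3.5 kHz.
k=1: 44.5 kHz, 51.5 kHz.
k=2: 92.5 kHz, 99.5 kHz.
k=3: 140.5 kHz, 147.5 kHz.
k=4: 188.5 kHz, 195.5 kHz.
Within [49 kHz, 143.5 kHz]: 51.5 kHz, 92.5 kHz, 99.5 kHz, 140.5 kHz.

51.5 kHz, 92.5 kHz, 99.5 kHz, 140.5 kHz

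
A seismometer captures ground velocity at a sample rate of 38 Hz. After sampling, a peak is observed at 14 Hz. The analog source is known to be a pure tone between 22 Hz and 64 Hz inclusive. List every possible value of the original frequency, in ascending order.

Frequencies that alias to 14 Hz are k·fs ± 14 Hz for integer k ≥ 0.
k=0: 14 Hz.
k=1: 24 Hz, 52 Hz.
k=2: 62 Hz, 90 Hz.
k=3: 100 Hz, 128 Hz.
Within [22 Hz, 64 Hz]: 24 Hz, 52 Hz, 62 Hz.

24 Hz, 52 Hz, 62 Hz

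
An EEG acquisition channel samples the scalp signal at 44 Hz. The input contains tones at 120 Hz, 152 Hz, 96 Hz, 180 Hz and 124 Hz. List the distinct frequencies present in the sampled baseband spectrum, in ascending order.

4 Hz, 8 Hz, 12 Hz, 20 Hz

fs/2 = 22 Hz.
120 Hz mod fs = 32 Hz.
32 Hz > fs/2 = 22 Hz, folds to fs − 32 Hz = 12 Hz.
152 Hz mod fs = 20 Hz.
20 Hz ≤ fs/2 = 22 Hz, appears at 20 Hz.
96 Hz mod fs = 8 Hz.
8 Hz ≤ fs/2 = 22 Hz, appears at 8 Hz.
180 Hz mod fs = 4 Hz.
4 Hz ≤ fs/2 = 22 Hz, appears at 4 Hz.
124 Hz mod fs = 36 Hz.
36 Hz > fs/2 = 22 Hz, folds to fs − 36 Hz = 8 Hz.
Distinct values: {4 Hz, 8 Hz, 12 Hz, 20 Hz}.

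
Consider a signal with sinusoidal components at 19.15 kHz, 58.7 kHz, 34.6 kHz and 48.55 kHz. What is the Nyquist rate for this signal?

117.4 kHz

Highest-frequency component: 58.7 kHz.
Nyquist rate = 2 × 58.7 kHz = 117.4 kHz.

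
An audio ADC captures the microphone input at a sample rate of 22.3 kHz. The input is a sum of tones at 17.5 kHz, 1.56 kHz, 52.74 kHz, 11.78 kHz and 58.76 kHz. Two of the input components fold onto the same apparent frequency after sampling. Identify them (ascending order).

52.74 kHz, 58.76 kHz

fs/2 = 11.15 kHz.
17.5 kHz > fs/2 = 11.15 kHz, folds to fs − 17.5 kHz = 4.8 kHz.
1.56 kHz ≤ fs/2 = 11.15 kHz, passes unchanged.
52.74 kHz mod fs = 8.14 kHz.
8.14 kHz ≤ fs/2 = 11.15 kHz, appears at 8.14 kHz.
11.78 kHz > fs/2 = 11.15 kHz, folds to fs − 11.78 kHz = 10.52 kHz.
58.76 kHz mod fs = 14.16 kHz.
14.16 kHz > fs/2 = 11.15 kHz, folds to fs − 14.16 kHz = 8.14 kHz.
52.74 kHz and 58.76 kHz both map to 8.14 kHz.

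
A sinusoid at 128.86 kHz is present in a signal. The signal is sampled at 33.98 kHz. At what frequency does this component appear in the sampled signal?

128.86 kHz mod fs = 26.92 kHz.
26.92 kHz > fs/2 = 16.99 kHz, folds to fs − 26.92 kHz = 7.06 kHz.

7.06 kHz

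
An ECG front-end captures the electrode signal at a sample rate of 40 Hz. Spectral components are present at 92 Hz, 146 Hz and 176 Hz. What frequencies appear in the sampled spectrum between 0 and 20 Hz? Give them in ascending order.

12 Hz, 14 Hz, 16 Hz

fs/2 = 20 Hz.
92 Hz mod fs = 12 Hz.
12 Hz ≤ fs/2 = 20 Hz, appears at 12 Hz.
146 Hz mod fs = 26 Hz.
26 Hz > fs/2 = 20 Hz, folds to fs − 26 Hz = 14 Hz.
176 Hz mod fs = 16 Hz.
16 Hz ≤ fs/2 = 20 Hz, appears at 16 Hz.
Distinct values: {12 Hz, 14 Hz, 16 Hz}.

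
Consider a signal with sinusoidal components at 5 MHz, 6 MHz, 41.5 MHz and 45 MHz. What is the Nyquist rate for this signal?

Highest-frequency component: 45 MHz.
Nyquist rate = 2 × 45 MHz = 90 MHz.

90 MHz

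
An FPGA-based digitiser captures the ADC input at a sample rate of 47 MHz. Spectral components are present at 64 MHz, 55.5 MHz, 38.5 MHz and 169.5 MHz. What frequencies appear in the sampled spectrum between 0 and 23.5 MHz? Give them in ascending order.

8.5 MHz, 17 MHz, 18.5 MHz

fs/2 = 23.5 MHz.
64 MHz mod fs = 17 MHz.
17 MHz ≤ fs/2 = 23.5 MHz, appears at 17 MHz.
55.5 MHz mod fs = 8.5 MHz.
8.5 MHz ≤ fs/2 = 23.5 MHz, appears at 8.5 MHz.
38.5 MHz > fs/2 = 23.5 MHz, folds to fs − 38.5 MHz = 8.5 MHz.
169.5 MHz mod fs = 28.5 MHz.
28.5 MHz > fs/2 = 23.5 MHz, folds to fs − 28.5 MHz = 18.5 MHz.
Distinct values: {8.5 MHz, 17 MHz, 18.5 MHz}.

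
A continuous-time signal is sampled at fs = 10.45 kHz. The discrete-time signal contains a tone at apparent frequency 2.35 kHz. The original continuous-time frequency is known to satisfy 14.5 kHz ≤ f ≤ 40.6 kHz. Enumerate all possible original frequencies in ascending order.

18.55 kHz, 23.25 kHz, 29 kHz, 33.7 kHz, 39.45 kHz

Frequencies that alias to 2.35 kHz are k·fs ± 2.35 kHz for integer k ≥ 0.
k=0: 2.35 kHz.
k=1: 8.1 kHz, 12.8 kHz.
k=2: 18.55 kHz, 23.25 kHz.
k=3: 29 kHz, 33.7 kHz.
k=4: 39.45 kHz, 44.15 kHz.
k=5: 49.9 kHz, 54.6 kHz.
Within [14.5 kHz, 40.6 kHz]: 18.55 kHz, 23.25 kHz, 29 kHz, 33.7 kHz, 39.45 kHz.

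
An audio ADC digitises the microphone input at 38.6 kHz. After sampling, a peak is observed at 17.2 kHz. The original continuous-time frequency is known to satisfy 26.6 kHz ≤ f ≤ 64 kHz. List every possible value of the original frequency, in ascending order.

55.8 kHz, 60 kHz

Frequencies that alias to 17.2 kHz are k·fs ± 17.2 kHz for integer k ≥ 0.
k=0: 17.2 kHz.
k=1: 21.4 kHz, 55.8 kHz.
k=2: 60 kHz, 94.4 kHz.
k=3: 98.6 kHz, 133 kHz.
Within [26.6 kHz, 64 kHz]: 55.8 kHz, 60 kHz.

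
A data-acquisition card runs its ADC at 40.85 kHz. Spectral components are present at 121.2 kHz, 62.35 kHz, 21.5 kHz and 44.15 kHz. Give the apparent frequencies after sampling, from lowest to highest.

fs/2 = 20.425 kHz.
121.2 kHz mod fs = 39.5 kHz.
39.5 kHz > fs/2 = 20.425 kHz, folds to fs − 39.5 kHz = 1.35 kHz.
62.35 kHz mod fs = 21.5 kHz.
21.5 kHz > fs/2 = 20.425 kHz, folds to fs − 21.5 kHz = 19.35 kHz.
21.5 kHz > fs/2 = 20.425 kHz, folds to fs − 21.5 kHz = 19.35 kHz.
44.15 kHz mod fs = 3.3 kHz.
3.3 kHz ≤ fs/2 = 20.425 kHz, appears at 3.3 kHz.
Distinct values: {1.35 kHz, 3.3 kHz, 19.35 kHz}.

1.35 kHz, 3.3 kHz, 19.35 kHz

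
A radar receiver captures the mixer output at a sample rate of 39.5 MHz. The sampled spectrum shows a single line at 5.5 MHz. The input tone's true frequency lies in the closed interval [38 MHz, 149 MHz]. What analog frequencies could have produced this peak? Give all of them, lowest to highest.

45 MHz, 73.5 MHz, 84.5 MHz, 113 MHz, 124 MHz

Frequencies that alias to 5.5 MHz are k·fs ± 5.5 MHz for integer k ≥ 0.
k=0: 5.5 MHz.
k=1: 34 MHz, 45 MHz.
k=2: 73.5 MHz, 84.5 MHz.
k=3: 113 MHz, 124 MHz.
k=4: 152.5 MHz, 163.5 MHz.
Within [38 MHz, 149 MHz]: 45 MHz, 73.5 MHz, 84.5 MHz, 113 MHz, 124 MHz.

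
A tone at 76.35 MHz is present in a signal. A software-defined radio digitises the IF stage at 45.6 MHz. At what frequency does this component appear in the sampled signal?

76.35 MHz mod fs = 30.75 MHz.
30.75 MHz > fs/2 = 22.8 MHz, folds to fs − 30.75 MHz = 14.85 MHz.

14.85 MHz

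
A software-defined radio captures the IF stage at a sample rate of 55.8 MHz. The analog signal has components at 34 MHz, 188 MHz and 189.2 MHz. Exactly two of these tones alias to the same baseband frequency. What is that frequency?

fs/2 = 27.9 MHz.
34 MHz > fs/2 = 27.9 MHz, folds to fs − 34 MHz = 21.8 MHz.
188 MHz mod fs = 20.6 MHz.
20.6 MHz ≤ fs/2 = 27.9 MHz, appears at 20.6 MHz.
189.2 MHz mod fs = 21.8 MHz.
21.8 MHz ≤ fs/2 = 27.9 MHz, appears at 21.8 MHz.
34 MHz and 189.2 MHz both map to 21.8 MHz.

21.8 MHz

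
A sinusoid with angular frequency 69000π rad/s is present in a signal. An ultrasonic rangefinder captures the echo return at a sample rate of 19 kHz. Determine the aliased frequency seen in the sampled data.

3.5 kHz

ω = 69000π rad/s → f = ω/(2π) = 34500 Hz = 34.5 kHz.
34.5 kHz mod fs = 15.5 kHz.
15.5 kHz > fs/2 = 9.5 kHz, folds to fs − 15.5 kHz = 3.5 kHz.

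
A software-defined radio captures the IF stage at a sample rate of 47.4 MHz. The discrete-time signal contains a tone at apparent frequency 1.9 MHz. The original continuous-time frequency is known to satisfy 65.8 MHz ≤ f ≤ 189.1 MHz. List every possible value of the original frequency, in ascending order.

Frequencies that alias to 1.9 MHz are k·fs ± 1.9 MHz for integer k ≥ 0.
k=0: 1.9 MHz.
k=1: 45.5 MHz, 49.3 MHz.
k=2: 92.9 MHz, 96.7 MHz.
k=3: 140.3 MHz, 144.1 MHz.
k=4: 187.7 MHz, 191.5 MHz.
k=5: 235.1 MHz, 238.9 MHz.
Within [65.8 MHz, 189.1 MHz]: 92.9 MHz, 96.7 MHz, 140.3 MHz, 144.1 MHz, 187.7 MHz.

92.9 MHz, 96.7 MHz, 140.3 MHz, 144.1 MHz, 187.7 MHz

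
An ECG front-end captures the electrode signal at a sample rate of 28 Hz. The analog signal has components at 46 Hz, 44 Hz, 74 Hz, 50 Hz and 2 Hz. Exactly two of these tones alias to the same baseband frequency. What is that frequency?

10 Hz

fs/2 = 14 Hz.
46 Hz mod fs = 18 Hz.
18 Hz > fs/2 = 14 Hz, folds to fs − 18 Hz = 10 Hz.
44 Hz mod fs = 16 Hz.
16 Hz > fs/2 = 14 Hz, folds to fs − 16 Hz = 12 Hz.
74 Hz mod fs = 18 Hz.
18 Hz > fs/2 = 14 Hz, folds to fs − 18 Hz = 10 Hz.
50 Hz mod fs = 22 Hz.
22 Hz > fs/2 = 14 Hz, folds to fs − 22 Hz = 6 Hz.
2 Hz ≤ fs/2 = 14 Hz, passes unchanged.
46 Hz and 74 Hz both map to 10 Hz.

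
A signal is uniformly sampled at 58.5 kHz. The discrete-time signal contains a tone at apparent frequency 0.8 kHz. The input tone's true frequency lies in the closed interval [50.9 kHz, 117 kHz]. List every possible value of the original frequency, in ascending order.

57.7 kHz, 59.3 kHz, 116.2 kHz

Frequencies that alias to 0.8 kHz are k·fs ± 0.8 kHz for integer k ≥ 0.
k=0: 0.8 kHz.
k=1: 57.7 kHz, 59.3 kHz.
k=2: 116.2 kHz, 117.8 kHz.
k=3: 174.7 kHz, 176.3 kHz.
Within [50.9 kHz, 117 kHz]: 57.7 kHz, 59.3 kHz, 116.2 kHz.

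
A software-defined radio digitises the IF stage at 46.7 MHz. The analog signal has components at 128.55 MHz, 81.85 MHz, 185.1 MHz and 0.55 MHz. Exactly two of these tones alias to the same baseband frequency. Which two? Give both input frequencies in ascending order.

81.85 MHz, 128.55 MHz

fs/2 = 23.35 MHz.
128.55 MHz mod fs = 35.15 MHz.
35.15 MHz > fs/2 = 23.35 MHz, folds to fs − 35.15 MHz = 11.55 MHz.
81.85 MHz mod fs = 35.15 MHz.
35.15 MHz > fs/2 = 23.35 MHz, folds to fs − 35.15 MHz = 11.55 MHz.
185.1 MHz mod fs = 45 MHz.
45 MHz > fs/2 = 23.35 MHz, folds to fs − 45 MHz = 1.7 MHz.
0.55 MHz ≤ fs/2 = 23.35 MHz, passes unchanged.
81.85 MHz and 128.55 MHz both map to 11.55 MHz.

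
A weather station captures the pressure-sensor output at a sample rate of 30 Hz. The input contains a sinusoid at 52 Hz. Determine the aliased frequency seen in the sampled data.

52 Hz mod fs = 22 Hz.
22 Hz > fs/2 = 15 Hz, folds to fs − 22 Hz = 8 Hz.

8 Hz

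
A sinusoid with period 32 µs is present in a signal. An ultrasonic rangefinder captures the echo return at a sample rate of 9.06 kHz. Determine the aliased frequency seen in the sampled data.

T = 32 µs → f = 1/T = 31.25 kHz.
31.25 kHz mod fs = 4.07 kHz.
4.07 kHz ≤ fs/2 = 4.53 kHz, appears at 4.07 kHz.

4.07 kHz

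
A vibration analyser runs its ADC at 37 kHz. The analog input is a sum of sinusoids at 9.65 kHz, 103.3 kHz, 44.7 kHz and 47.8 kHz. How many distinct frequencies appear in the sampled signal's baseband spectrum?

3

fs/2 = 18.5 kHz.
9.65 kHz ≤ fs/2 = 18.5 kHz, passes unchanged.
103.3 kHz mod fs = 29.3 kHz.
29.3 kHz > fs/2 = 18.5 kHz, folds to fs − 29.3 kHz = 7.7 kHz.
44.7 kHz mod fs = 7.7 kHz.
7.7 kHz ≤ fs/2 = 18.5 kHz, appears at 7.7 kHz.
47.8 kHz mod fs = 10.8 kHz.
10.8 kHz ≤ fs/2 = 18.5 kHz, appears at 10.8 kHz.
Distinct values: {7.7 kHz, 9.65 kHz, 10.8 kHz} → 3.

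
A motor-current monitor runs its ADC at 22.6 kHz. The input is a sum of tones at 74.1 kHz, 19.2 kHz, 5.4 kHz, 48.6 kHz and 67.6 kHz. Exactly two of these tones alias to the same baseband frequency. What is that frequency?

fs/2 = 11.3 kHz.
74.1 kHz mod fs = 6.3 kHz.
6.3 kHz ≤ fs/2 = 11.3 kHz, appears at 6.3 kHz.
19.2 kHz > fs/2 = 11.3 kHz, folds to fs − 19.2 kHz = 3.4 kHz.
5.4 kHz ≤ fs/2 = 11.3 kHz, passes unchanged.
48.6 kHz mod fs = 3.4 kHz.
3.4 kHz ≤ fs/2 = 11.3 kHz, appears at 3.4 kHz.
67.6 kHz mod fs = 22.4 kHz.
22.4 kHz > fs/2 = 11.3 kHz, folds to fs − 22.4 kHz = 0.2 kHz.
19.2 kHz and 48.6 kHz both map to 3.4 kHz.

3.4 kHz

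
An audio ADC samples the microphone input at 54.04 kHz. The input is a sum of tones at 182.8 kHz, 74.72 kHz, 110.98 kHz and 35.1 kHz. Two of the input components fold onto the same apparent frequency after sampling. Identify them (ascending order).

fs/2 = 27.02 kHz.
182.8 kHz mod fs = 20.68 kHz.
20.68 kHz ≤ fs/2 = 27.02 kHz, appears at 20.68 kHz.
74.72 kHz mod fs = 20.68 kHz.
20.68 kHz ≤ fs/2 = 27.02 kHz, appears at 20.68 kHz.
110.98 kHz mod fs = 2.9 kHz.
2.9 kHz ≤ fs/2 = 27.02 kHz, appears at 2.9 kHz.
35.1 kHz > fs/2 = 27.02 kHz, folds to fs − 35.1 kHz = 18.94 kHz.
74.72 kHz and 182.8 kHz both map to 20.68 kHz.

74.72 kHz, 182.8 kHz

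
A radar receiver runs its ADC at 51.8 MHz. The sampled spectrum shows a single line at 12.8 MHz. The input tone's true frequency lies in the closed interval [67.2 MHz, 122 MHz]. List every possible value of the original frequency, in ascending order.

90.8 MHz, 116.4 MHz

Frequencies that alias to 12.8 MHz are k·fs ± 12.8 MHz for integer k ≥ 0.
k=0: 12.8 MHz.
k=1: 39 MHz, 64.6 MHz.
k=2: 90.8 MHz, 116.4 MHz.
k=3: 142.6 MHz, 168.2 MHz.
Within [67.2 MHz, 122 MHz]: 90.8 MHz, 116.4 MHz.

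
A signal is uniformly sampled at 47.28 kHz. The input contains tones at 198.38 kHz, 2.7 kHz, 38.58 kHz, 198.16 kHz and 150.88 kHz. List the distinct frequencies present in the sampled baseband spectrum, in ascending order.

2.7 kHz, 8.7 kHz, 9.04 kHz, 9.26 kHz

fs/2 = 23.64 kHz.
198.38 kHz mod fs = 9.26 kHz.
9.26 kHz ≤ fs/2 = 23.64 kHz, appears at 9.26 kHz.
2.7 kHz ≤ fs/2 = 23.64 kHz, passes unchanged.
38.58 kHz > fs/2 = 23.64 kHz, folds to fs − 38.58 kHz = 8.7 kHz.
198.16 kHz mod fs = 9.04 kHz.
9.04 kHz ≤ fs/2 = 23.64 kHz, appears at 9.04 kHz.
150.88 kHz mod fs = 9.04 kHz.
9.04 kHz ≤ fs/2 = 23.64 kHz, appears at 9.04 kHz.
Distinct values: {2.7 kHz, 8.7 kHz, 9.04 kHz, 9.26 kHz}.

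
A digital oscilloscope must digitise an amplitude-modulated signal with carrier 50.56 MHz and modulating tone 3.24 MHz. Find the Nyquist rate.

107.6 MHz

AM sidebands sit at fc ± fm = 47.32 MHz and 53.8 MHz.
Highest-frequency component: 53.8 MHz.
Nyquist rate = 2 × 53.8 MHz = 107.6 MHz.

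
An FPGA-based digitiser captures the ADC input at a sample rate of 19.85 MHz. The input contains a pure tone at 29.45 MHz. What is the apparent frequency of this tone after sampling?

9.6 MHz

29.45 MHz mod fs = 9.6 MHz.
9.6 MHz ≤ fs/2 = 9.925 MHz, appears at 9.6 MHz.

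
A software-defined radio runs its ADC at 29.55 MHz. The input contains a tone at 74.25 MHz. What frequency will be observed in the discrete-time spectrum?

14.4 MHz

74.25 MHz mod fs = 15.15 MHz.
15.15 MHz > fs/2 = 14.775 MHz, folds to fs − 15.15 MHz = 14.4 MHz.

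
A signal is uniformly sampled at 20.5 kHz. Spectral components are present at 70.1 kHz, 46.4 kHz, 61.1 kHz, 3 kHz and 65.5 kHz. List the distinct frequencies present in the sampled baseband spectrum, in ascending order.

fs/2 = 10.25 kHz.
70.1 kHz mod fs = 8.6 kHz.
8.6 kHz ≤ fs/2 = 10.25 kHz, appears at 8.6 kHz.
46.4 kHz mod fs = 5.4 kHz.
5.4 kHz ≤ fs/2 = 10.25 kHz, appears at 5.4 kHz.
61.1 kHz mod fs = 20.1 kHz.
20.1 kHz > fs/2 = 10.25 kHz, folds to fs − 20.1 kHz = 0.4 kHz.
3 kHz ≤ fs/2 = 10.25 kHz, passes unchanged.
65.5 kHz mod fs = 4 kHz.
4 kHz ≤ fs/2 = 10.25 kHz, appears at 4 kHz.
Distinct values: {0.4 kHz, 3 kHz, 4 kHz, 5.4 kHz, 8.6 kHz}.

0.4 kHz, 3 kHz, 4 kHz, 5.4 kHz, 8.6 kHz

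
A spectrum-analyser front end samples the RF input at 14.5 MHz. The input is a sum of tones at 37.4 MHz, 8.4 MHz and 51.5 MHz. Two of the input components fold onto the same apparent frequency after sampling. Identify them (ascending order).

8.4 MHz, 37.4 MHz

fs/2 = 7.25 MHz.
37.4 MHz mod fs = 8.4 MHz.
8.4 MHz > fs/2 = 7.25 MHz, folds to fs − 8.4 MHz = 6.1 MHz.
8.4 MHz > fs/2 = 7.25 MHz, folds to fs − 8.4 MHz = 6.1 MHz.
51.5 MHz mod fs = 8 MHz.
8 MHz > fs/2 = 7.25 MHz, folds to fs − 8 MHz = 6.5 MHz.
8.4 MHz and 37.4 MHz both map to 6.1 MHz.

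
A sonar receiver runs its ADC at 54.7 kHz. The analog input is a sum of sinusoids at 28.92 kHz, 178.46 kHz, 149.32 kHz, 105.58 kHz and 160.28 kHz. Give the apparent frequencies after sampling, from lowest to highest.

3.82 kHz, 14.36 kHz, 14.78 kHz, 25.78 kHz

fs/2 = 27.35 kHz.
28.92 kHz > fs/2 = 27.35 kHz, folds to fs − 28.92 kHz = 25.78 kHz.
178.46 kHz mod fs = 14.36 kHz.
14.36 kHz ≤ fs/2 = 27.35 kHz, appears at 14.36 kHz.
149.32 kHz mod fs = 39.92 kHz.
39.92 kHz > fs/2 = 27.35 kHz, folds to fs − 39.92 kHz = 14.78 kHz.
105.58 kHz mod fs = 50.88 kHz.
50.88 kHz > fs/2 = 27.35 kHz, folds to fs − 50.88 kHz = 3.82 kHz.
160.28 kHz mod fs = 50.88 kHz.
50.88 kHz > fs/2 = 27.35 kHz, folds to fs − 50.88 kHz = 3.82 kHz.
Distinct values: {3.82 kHz, 14.36 kHz, 14.78 kHz, 25.78 kHz}.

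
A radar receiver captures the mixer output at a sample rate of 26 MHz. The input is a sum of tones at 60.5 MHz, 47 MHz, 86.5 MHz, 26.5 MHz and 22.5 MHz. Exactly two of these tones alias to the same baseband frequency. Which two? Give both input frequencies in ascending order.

fs/2 = 13 MHz.
60.5 MHz mod fs = 8.5 MHz.
8.5 MHz ≤ fs/2 = 13 MHz, appears at 8.5 MHz.
47 MHz mod fs = 21 MHz.
21 MHz > fs/2 = 13 MHz, folds to fs − 21 MHz = 5 MHz.
86.5 MHz mod fs = 8.5 MHz.
8.5 MHz ≤ fs/2 = 13 MHz, appears at 8.5 MHz.
26.5 MHz mod fs = 0.5 MHz.
0.5 MHz ≤ fs/2 = 13 MHz, appears at 0.5 MHz.
22.5 MHz > fs/2 = 13 MHz, folds to fs − 22.5 MHz = 3.5 MHz.
60.5 MHz and 86.5 MHz both map to 8.5 MHz.

60.5 MHz, 86.5 MHz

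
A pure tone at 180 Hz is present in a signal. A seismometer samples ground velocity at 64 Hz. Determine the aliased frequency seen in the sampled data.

12 Hz

180 Hz mod fs = 52 Hz.
52 Hz > fs/2 = 32 Hz, folds to fs − 52 Hz = 12 Hz.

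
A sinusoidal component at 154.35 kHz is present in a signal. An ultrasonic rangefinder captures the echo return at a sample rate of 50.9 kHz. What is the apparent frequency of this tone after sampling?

154.35 kHz mod fs = 1.65 kHz.
1.65 kHz ≤ fs/2 = 25.45 kHz, appears at 1.65 kHz.

1.65 kHz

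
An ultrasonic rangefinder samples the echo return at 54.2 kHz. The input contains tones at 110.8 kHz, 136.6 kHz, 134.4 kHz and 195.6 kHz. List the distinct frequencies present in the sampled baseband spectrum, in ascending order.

2.4 kHz, 21.2 kHz, 26 kHz

fs/2 = 27.1 kHz.
110.8 kHz mod fs = 2.4 kHz.
2.4 kHz ≤ fs/2 = 27.1 kHz, appears at 2.4 kHz.
136.6 kHz mod fs = 28.2 kHz.
28.2 kHz > fs/2 = 27.1 kHz, folds to fs − 28.2 kHz = 26 kHz.
134.4 kHz mod fs = 26 kHz.
26 kHz ≤ fs/2 = 27.1 kHz, appears at 26 kHz.
195.6 kHz mod fs = 33 kHz.
33 kHz > fs/2 = 27.1 kHz, folds to fs − 33 kHz = 21.2 kHz.
Distinct values: {2.4 kHz, 21.2 kHz, 26 kHz}.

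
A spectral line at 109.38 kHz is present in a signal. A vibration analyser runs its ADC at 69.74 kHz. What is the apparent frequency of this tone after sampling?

30.1 kHz

109.38 kHz mod fs = 39.64 kHz.
39.64 kHz > fs/2 = 34.87 kHz, folds to fs − 39.64 kHz = 30.1 kHz.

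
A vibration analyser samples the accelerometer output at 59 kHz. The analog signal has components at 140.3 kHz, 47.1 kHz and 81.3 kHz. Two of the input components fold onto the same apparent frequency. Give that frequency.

fs/2 = 29.5 kHz.
140.3 kHz mod fs = 22.3 kHz.
22.3 kHz ≤ fs/2 = 29.5 kHz, appears at 22.3 kHz.
47.1 kHz > fs/2 = 29.5 kHz, folds to fs − 47.1 kHz = 11.9 kHz.
81.3 kHz mod fs = 22.3 kHz.
22.3 kHz ≤ fs/2 = 29.5 kHz, appears at 22.3 kHz.
81.3 kHz and 140.3 kHz both map to 22.3 kHz.

22.3 kHz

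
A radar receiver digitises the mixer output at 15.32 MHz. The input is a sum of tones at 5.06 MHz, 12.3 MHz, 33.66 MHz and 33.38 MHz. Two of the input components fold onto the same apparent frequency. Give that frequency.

fs/2 = 7.66 MHz.
5.06 MHz ≤ fs/2 = 7.66 MHz, passes unchanged.
12.3 MHz > fs/2 = 7.66 MHz, folds to fs − 12.3 MHz = 3.02 MHz.
33.66 MHz mod fs = 3.02 MHz.
3.02 MHz ≤ fs/2 = 7.66 MHz, appears at 3.02 MHz.
33.38 MHz mod fs = 2.74 MHz.
2.74 MHz ≤ fs/2 = 7.66 MHz, appears at 2.74 MHz.
12.3 MHz and 33.66 MHz both map to 3.02 MHz.

3.02 MHz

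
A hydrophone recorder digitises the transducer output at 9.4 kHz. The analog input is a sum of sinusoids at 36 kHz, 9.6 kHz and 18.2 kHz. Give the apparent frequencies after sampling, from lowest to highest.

fs/2 = 4.7 kHz.
36 kHz mod fs = 7.8 kHz.
7.8 kHz > fs/2 = 4.7 kHz, folds to fs − 7.8 kHz = 1.6 kHz.
9.6 kHz mod fs = 0.2 kHz.
0.2 kHz ≤ fs/2 = 4.7 kHz, appears at 0.2 kHz.
18.2 kHz mod fs = 8.8 kHz.
8.8 kHz > fs/2 = 4.7 kHz, folds to fs − 8.8 kHz = 0.6 kHz.
Distinct values: {0.2 kHz, 0.6 kHz, 1.6 kHz}.

0.2 kHz, 0.6 kHz, 1.6 kHz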